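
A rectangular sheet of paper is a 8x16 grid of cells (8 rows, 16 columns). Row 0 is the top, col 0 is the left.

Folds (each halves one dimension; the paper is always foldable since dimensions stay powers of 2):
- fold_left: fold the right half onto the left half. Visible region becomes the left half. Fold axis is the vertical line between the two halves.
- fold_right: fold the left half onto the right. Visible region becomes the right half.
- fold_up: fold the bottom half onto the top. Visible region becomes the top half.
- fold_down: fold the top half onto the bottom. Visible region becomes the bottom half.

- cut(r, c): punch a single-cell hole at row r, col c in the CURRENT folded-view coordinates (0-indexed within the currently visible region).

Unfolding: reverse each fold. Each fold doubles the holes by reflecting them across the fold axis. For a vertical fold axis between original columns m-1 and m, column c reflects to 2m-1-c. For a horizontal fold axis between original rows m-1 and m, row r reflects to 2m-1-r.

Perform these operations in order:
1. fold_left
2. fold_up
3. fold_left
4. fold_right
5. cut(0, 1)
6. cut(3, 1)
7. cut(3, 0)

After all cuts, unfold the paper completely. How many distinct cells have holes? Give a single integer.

Answer: 48

Derivation:
Op 1 fold_left: fold axis v@8; visible region now rows[0,8) x cols[0,8) = 8x8
Op 2 fold_up: fold axis h@4; visible region now rows[0,4) x cols[0,8) = 4x8
Op 3 fold_left: fold axis v@4; visible region now rows[0,4) x cols[0,4) = 4x4
Op 4 fold_right: fold axis v@2; visible region now rows[0,4) x cols[2,4) = 4x2
Op 5 cut(0, 1): punch at orig (0,3); cuts so far [(0, 3)]; region rows[0,4) x cols[2,4) = 4x2
Op 6 cut(3, 1): punch at orig (3,3); cuts so far [(0, 3), (3, 3)]; region rows[0,4) x cols[2,4) = 4x2
Op 7 cut(3, 0): punch at orig (3,2); cuts so far [(0, 3), (3, 2), (3, 3)]; region rows[0,4) x cols[2,4) = 4x2
Unfold 1 (reflect across v@2): 6 holes -> [(0, 0), (0, 3), (3, 0), (3, 1), (3, 2), (3, 3)]
Unfold 2 (reflect across v@4): 12 holes -> [(0, 0), (0, 3), (0, 4), (0, 7), (3, 0), (3, 1), (3, 2), (3, 3), (3, 4), (3, 5), (3, 6), (3, 7)]
Unfold 3 (reflect across h@4): 24 holes -> [(0, 0), (0, 3), (0, 4), (0, 7), (3, 0), (3, 1), (3, 2), (3, 3), (3, 4), (3, 5), (3, 6), (3, 7), (4, 0), (4, 1), (4, 2), (4, 3), (4, 4), (4, 5), (4, 6), (4, 7), (7, 0), (7, 3), (7, 4), (7, 7)]
Unfold 4 (reflect across v@8): 48 holes -> [(0, 0), (0, 3), (0, 4), (0, 7), (0, 8), (0, 11), (0, 12), (0, 15), (3, 0), (3, 1), (3, 2), (3, 3), (3, 4), (3, 5), (3, 6), (3, 7), (3, 8), (3, 9), (3, 10), (3, 11), (3, 12), (3, 13), (3, 14), (3, 15), (4, 0), (4, 1), (4, 2), (4, 3), (4, 4), (4, 5), (4, 6), (4, 7), (4, 8), (4, 9), (4, 10), (4, 11), (4, 12), (4, 13), (4, 14), (4, 15), (7, 0), (7, 3), (7, 4), (7, 7), (7, 8), (7, 11), (7, 12), (7, 15)]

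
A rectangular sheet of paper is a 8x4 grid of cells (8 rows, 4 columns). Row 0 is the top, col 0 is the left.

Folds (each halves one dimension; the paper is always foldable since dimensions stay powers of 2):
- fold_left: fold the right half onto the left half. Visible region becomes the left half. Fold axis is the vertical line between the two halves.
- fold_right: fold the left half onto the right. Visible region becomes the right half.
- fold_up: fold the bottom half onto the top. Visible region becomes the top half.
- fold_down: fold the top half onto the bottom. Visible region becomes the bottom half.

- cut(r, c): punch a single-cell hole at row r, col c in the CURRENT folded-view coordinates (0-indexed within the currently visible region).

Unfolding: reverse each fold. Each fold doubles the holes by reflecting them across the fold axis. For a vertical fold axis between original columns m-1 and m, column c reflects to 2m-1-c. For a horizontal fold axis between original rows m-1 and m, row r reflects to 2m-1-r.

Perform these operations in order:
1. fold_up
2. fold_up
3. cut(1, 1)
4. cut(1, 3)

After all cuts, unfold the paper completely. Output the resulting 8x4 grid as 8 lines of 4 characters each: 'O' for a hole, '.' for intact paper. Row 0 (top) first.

Answer: ....
.O.O
.O.O
....
....
.O.O
.O.O
....

Derivation:
Op 1 fold_up: fold axis h@4; visible region now rows[0,4) x cols[0,4) = 4x4
Op 2 fold_up: fold axis h@2; visible region now rows[0,2) x cols[0,4) = 2x4
Op 3 cut(1, 1): punch at orig (1,1); cuts so far [(1, 1)]; region rows[0,2) x cols[0,4) = 2x4
Op 4 cut(1, 3): punch at orig (1,3); cuts so far [(1, 1), (1, 3)]; region rows[0,2) x cols[0,4) = 2x4
Unfold 1 (reflect across h@2): 4 holes -> [(1, 1), (1, 3), (2, 1), (2, 3)]
Unfold 2 (reflect across h@4): 8 holes -> [(1, 1), (1, 3), (2, 1), (2, 3), (5, 1), (5, 3), (6, 1), (6, 3)]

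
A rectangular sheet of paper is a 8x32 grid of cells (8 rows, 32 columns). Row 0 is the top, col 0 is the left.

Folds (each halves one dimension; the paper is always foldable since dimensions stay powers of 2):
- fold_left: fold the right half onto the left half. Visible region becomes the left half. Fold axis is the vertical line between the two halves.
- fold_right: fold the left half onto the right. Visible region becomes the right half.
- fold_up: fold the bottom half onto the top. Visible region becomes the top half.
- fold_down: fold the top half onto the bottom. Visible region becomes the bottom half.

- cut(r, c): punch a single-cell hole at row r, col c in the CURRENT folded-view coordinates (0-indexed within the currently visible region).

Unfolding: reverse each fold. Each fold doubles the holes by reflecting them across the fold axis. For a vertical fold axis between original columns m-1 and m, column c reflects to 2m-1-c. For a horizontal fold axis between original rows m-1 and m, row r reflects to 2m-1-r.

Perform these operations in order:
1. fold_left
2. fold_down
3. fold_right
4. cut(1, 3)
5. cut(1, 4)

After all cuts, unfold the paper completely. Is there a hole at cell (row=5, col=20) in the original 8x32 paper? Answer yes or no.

Op 1 fold_left: fold axis v@16; visible region now rows[0,8) x cols[0,16) = 8x16
Op 2 fold_down: fold axis h@4; visible region now rows[4,8) x cols[0,16) = 4x16
Op 3 fold_right: fold axis v@8; visible region now rows[4,8) x cols[8,16) = 4x8
Op 4 cut(1, 3): punch at orig (5,11); cuts so far [(5, 11)]; region rows[4,8) x cols[8,16) = 4x8
Op 5 cut(1, 4): punch at orig (5,12); cuts so far [(5, 11), (5, 12)]; region rows[4,8) x cols[8,16) = 4x8
Unfold 1 (reflect across v@8): 4 holes -> [(5, 3), (5, 4), (5, 11), (5, 12)]
Unfold 2 (reflect across h@4): 8 holes -> [(2, 3), (2, 4), (2, 11), (2, 12), (5, 3), (5, 4), (5, 11), (5, 12)]
Unfold 3 (reflect across v@16): 16 holes -> [(2, 3), (2, 4), (2, 11), (2, 12), (2, 19), (2, 20), (2, 27), (2, 28), (5, 3), (5, 4), (5, 11), (5, 12), (5, 19), (5, 20), (5, 27), (5, 28)]
Holes: [(2, 3), (2, 4), (2, 11), (2, 12), (2, 19), (2, 20), (2, 27), (2, 28), (5, 3), (5, 4), (5, 11), (5, 12), (5, 19), (5, 20), (5, 27), (5, 28)]

Answer: yes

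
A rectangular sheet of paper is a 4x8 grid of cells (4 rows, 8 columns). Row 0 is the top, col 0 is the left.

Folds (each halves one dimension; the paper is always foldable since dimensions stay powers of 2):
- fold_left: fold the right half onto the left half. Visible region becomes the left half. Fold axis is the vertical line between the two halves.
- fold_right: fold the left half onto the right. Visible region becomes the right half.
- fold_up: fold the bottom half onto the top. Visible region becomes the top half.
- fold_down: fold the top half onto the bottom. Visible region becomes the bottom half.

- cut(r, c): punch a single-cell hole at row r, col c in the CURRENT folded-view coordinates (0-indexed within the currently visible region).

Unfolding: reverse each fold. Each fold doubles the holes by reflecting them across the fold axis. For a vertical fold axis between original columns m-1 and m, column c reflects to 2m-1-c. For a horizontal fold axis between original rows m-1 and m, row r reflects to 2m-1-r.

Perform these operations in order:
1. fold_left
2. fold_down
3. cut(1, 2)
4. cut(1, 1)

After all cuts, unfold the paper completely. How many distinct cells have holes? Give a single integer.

Op 1 fold_left: fold axis v@4; visible region now rows[0,4) x cols[0,4) = 4x4
Op 2 fold_down: fold axis h@2; visible region now rows[2,4) x cols[0,4) = 2x4
Op 3 cut(1, 2): punch at orig (3,2); cuts so far [(3, 2)]; region rows[2,4) x cols[0,4) = 2x4
Op 4 cut(1, 1): punch at orig (3,1); cuts so far [(3, 1), (3, 2)]; region rows[2,4) x cols[0,4) = 2x4
Unfold 1 (reflect across h@2): 4 holes -> [(0, 1), (0, 2), (3, 1), (3, 2)]
Unfold 2 (reflect across v@4): 8 holes -> [(0, 1), (0, 2), (0, 5), (0, 6), (3, 1), (3, 2), (3, 5), (3, 6)]

Answer: 8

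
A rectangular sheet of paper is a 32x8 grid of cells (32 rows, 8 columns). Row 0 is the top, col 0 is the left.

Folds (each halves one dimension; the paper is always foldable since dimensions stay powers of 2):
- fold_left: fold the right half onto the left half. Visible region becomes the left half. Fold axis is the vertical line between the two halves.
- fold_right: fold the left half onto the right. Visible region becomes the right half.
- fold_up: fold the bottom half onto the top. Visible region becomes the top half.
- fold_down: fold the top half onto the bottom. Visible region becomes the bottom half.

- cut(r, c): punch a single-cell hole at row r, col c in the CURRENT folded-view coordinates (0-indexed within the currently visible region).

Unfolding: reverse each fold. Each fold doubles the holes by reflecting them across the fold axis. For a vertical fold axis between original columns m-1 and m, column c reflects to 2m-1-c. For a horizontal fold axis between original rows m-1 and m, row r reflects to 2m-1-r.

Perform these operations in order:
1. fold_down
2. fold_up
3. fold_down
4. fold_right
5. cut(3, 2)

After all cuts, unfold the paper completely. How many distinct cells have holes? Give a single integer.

Op 1 fold_down: fold axis h@16; visible region now rows[16,32) x cols[0,8) = 16x8
Op 2 fold_up: fold axis h@24; visible region now rows[16,24) x cols[0,8) = 8x8
Op 3 fold_down: fold axis h@20; visible region now rows[20,24) x cols[0,8) = 4x8
Op 4 fold_right: fold axis v@4; visible region now rows[20,24) x cols[4,8) = 4x4
Op 5 cut(3, 2): punch at orig (23,6); cuts so far [(23, 6)]; region rows[20,24) x cols[4,8) = 4x4
Unfold 1 (reflect across v@4): 2 holes -> [(23, 1), (23, 6)]
Unfold 2 (reflect across h@20): 4 holes -> [(16, 1), (16, 6), (23, 1), (23, 6)]
Unfold 3 (reflect across h@24): 8 holes -> [(16, 1), (16, 6), (23, 1), (23, 6), (24, 1), (24, 6), (31, 1), (31, 6)]
Unfold 4 (reflect across h@16): 16 holes -> [(0, 1), (0, 6), (7, 1), (7, 6), (8, 1), (8, 6), (15, 1), (15, 6), (16, 1), (16, 6), (23, 1), (23, 6), (24, 1), (24, 6), (31, 1), (31, 6)]

Answer: 16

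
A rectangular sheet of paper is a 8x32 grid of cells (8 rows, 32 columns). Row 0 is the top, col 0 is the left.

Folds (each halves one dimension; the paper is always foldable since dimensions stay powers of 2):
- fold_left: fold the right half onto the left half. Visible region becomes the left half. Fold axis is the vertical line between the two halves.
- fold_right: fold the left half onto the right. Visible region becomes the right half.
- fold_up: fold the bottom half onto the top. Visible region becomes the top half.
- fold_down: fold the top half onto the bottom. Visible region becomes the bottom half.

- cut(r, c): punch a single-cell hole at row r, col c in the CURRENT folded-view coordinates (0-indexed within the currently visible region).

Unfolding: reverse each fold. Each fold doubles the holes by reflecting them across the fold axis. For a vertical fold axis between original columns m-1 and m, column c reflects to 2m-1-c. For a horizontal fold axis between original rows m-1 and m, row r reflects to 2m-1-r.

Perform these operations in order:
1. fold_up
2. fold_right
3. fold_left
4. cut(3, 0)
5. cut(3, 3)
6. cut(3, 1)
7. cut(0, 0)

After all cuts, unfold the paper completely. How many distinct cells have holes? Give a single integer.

Answer: 32

Derivation:
Op 1 fold_up: fold axis h@4; visible region now rows[0,4) x cols[0,32) = 4x32
Op 2 fold_right: fold axis v@16; visible region now rows[0,4) x cols[16,32) = 4x16
Op 3 fold_left: fold axis v@24; visible region now rows[0,4) x cols[16,24) = 4x8
Op 4 cut(3, 0): punch at orig (3,16); cuts so far [(3, 16)]; region rows[0,4) x cols[16,24) = 4x8
Op 5 cut(3, 3): punch at orig (3,19); cuts so far [(3, 16), (3, 19)]; region rows[0,4) x cols[16,24) = 4x8
Op 6 cut(3, 1): punch at orig (3,17); cuts so far [(3, 16), (3, 17), (3, 19)]; region rows[0,4) x cols[16,24) = 4x8
Op 7 cut(0, 0): punch at orig (0,16); cuts so far [(0, 16), (3, 16), (3, 17), (3, 19)]; region rows[0,4) x cols[16,24) = 4x8
Unfold 1 (reflect across v@24): 8 holes -> [(0, 16), (0, 31), (3, 16), (3, 17), (3, 19), (3, 28), (3, 30), (3, 31)]
Unfold 2 (reflect across v@16): 16 holes -> [(0, 0), (0, 15), (0, 16), (0, 31), (3, 0), (3, 1), (3, 3), (3, 12), (3, 14), (3, 15), (3, 16), (3, 17), (3, 19), (3, 28), (3, 30), (3, 31)]
Unfold 3 (reflect across h@4): 32 holes -> [(0, 0), (0, 15), (0, 16), (0, 31), (3, 0), (3, 1), (3, 3), (3, 12), (3, 14), (3, 15), (3, 16), (3, 17), (3, 19), (3, 28), (3, 30), (3, 31), (4, 0), (4, 1), (4, 3), (4, 12), (4, 14), (4, 15), (4, 16), (4, 17), (4, 19), (4, 28), (4, 30), (4, 31), (7, 0), (7, 15), (7, 16), (7, 31)]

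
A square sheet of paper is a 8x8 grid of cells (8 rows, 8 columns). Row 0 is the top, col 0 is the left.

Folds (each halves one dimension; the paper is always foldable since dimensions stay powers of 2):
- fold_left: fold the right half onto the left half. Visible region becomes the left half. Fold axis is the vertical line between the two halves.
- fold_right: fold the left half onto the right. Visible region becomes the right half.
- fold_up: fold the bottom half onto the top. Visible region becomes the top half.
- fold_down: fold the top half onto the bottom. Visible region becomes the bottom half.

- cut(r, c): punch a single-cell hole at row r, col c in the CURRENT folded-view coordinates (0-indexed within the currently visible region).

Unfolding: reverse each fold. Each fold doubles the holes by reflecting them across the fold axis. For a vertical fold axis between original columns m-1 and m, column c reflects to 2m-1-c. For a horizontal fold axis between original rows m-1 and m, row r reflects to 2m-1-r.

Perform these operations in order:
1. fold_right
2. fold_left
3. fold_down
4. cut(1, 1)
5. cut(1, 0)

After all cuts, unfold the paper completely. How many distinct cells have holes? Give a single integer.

Op 1 fold_right: fold axis v@4; visible region now rows[0,8) x cols[4,8) = 8x4
Op 2 fold_left: fold axis v@6; visible region now rows[0,8) x cols[4,6) = 8x2
Op 3 fold_down: fold axis h@4; visible region now rows[4,8) x cols[4,6) = 4x2
Op 4 cut(1, 1): punch at orig (5,5); cuts so far [(5, 5)]; region rows[4,8) x cols[4,6) = 4x2
Op 5 cut(1, 0): punch at orig (5,4); cuts so far [(5, 4), (5, 5)]; region rows[4,8) x cols[4,6) = 4x2
Unfold 1 (reflect across h@4): 4 holes -> [(2, 4), (2, 5), (5, 4), (5, 5)]
Unfold 2 (reflect across v@6): 8 holes -> [(2, 4), (2, 5), (2, 6), (2, 7), (5, 4), (5, 5), (5, 6), (5, 7)]
Unfold 3 (reflect across v@4): 16 holes -> [(2, 0), (2, 1), (2, 2), (2, 3), (2, 4), (2, 5), (2, 6), (2, 7), (5, 0), (5, 1), (5, 2), (5, 3), (5, 4), (5, 5), (5, 6), (5, 7)]

Answer: 16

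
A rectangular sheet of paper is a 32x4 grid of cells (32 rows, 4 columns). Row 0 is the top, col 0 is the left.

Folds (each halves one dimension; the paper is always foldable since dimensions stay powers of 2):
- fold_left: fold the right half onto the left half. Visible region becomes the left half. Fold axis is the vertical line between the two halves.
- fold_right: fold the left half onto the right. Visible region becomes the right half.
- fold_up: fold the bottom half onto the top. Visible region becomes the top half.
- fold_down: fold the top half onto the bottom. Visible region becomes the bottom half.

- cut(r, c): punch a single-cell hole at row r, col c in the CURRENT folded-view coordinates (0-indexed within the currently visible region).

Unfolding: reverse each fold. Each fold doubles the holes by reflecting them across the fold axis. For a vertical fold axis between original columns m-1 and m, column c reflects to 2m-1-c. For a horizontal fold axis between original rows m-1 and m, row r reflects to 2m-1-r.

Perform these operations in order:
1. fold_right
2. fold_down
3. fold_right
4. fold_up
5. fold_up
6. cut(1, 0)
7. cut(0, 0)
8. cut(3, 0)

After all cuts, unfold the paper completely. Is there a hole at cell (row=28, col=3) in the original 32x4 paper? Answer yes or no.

Op 1 fold_right: fold axis v@2; visible region now rows[0,32) x cols[2,4) = 32x2
Op 2 fold_down: fold axis h@16; visible region now rows[16,32) x cols[2,4) = 16x2
Op 3 fold_right: fold axis v@3; visible region now rows[16,32) x cols[3,4) = 16x1
Op 4 fold_up: fold axis h@24; visible region now rows[16,24) x cols[3,4) = 8x1
Op 5 fold_up: fold axis h@20; visible region now rows[16,20) x cols[3,4) = 4x1
Op 6 cut(1, 0): punch at orig (17,3); cuts so far [(17, 3)]; region rows[16,20) x cols[3,4) = 4x1
Op 7 cut(0, 0): punch at orig (16,3); cuts so far [(16, 3), (17, 3)]; region rows[16,20) x cols[3,4) = 4x1
Op 8 cut(3, 0): punch at orig (19,3); cuts so far [(16, 3), (17, 3), (19, 3)]; region rows[16,20) x cols[3,4) = 4x1
Unfold 1 (reflect across h@20): 6 holes -> [(16, 3), (17, 3), (19, 3), (20, 3), (22, 3), (23, 3)]
Unfold 2 (reflect across h@24): 12 holes -> [(16, 3), (17, 3), (19, 3), (20, 3), (22, 3), (23, 3), (24, 3), (25, 3), (27, 3), (28, 3), (30, 3), (31, 3)]
Unfold 3 (reflect across v@3): 24 holes -> [(16, 2), (16, 3), (17, 2), (17, 3), (19, 2), (19, 3), (20, 2), (20, 3), (22, 2), (22, 3), (23, 2), (23, 3), (24, 2), (24, 3), (25, 2), (25, 3), (27, 2), (27, 3), (28, 2), (28, 3), (30, 2), (30, 3), (31, 2), (31, 3)]
Unfold 4 (reflect across h@16): 48 holes -> [(0, 2), (0, 3), (1, 2), (1, 3), (3, 2), (3, 3), (4, 2), (4, 3), (6, 2), (6, 3), (7, 2), (7, 3), (8, 2), (8, 3), (9, 2), (9, 3), (11, 2), (11, 3), (12, 2), (12, 3), (14, 2), (14, 3), (15, 2), (15, 3), (16, 2), (16, 3), (17, 2), (17, 3), (19, 2), (19, 3), (20, 2), (20, 3), (22, 2), (22, 3), (23, 2), (23, 3), (24, 2), (24, 3), (25, 2), (25, 3), (27, 2), (27, 3), (28, 2), (28, 3), (30, 2), (30, 3), (31, 2), (31, 3)]
Unfold 5 (reflect across v@2): 96 holes -> [(0, 0), (0, 1), (0, 2), (0, 3), (1, 0), (1, 1), (1, 2), (1, 3), (3, 0), (3, 1), (3, 2), (3, 3), (4, 0), (4, 1), (4, 2), (4, 3), (6, 0), (6, 1), (6, 2), (6, 3), (7, 0), (7, 1), (7, 2), (7, 3), (8, 0), (8, 1), (8, 2), (8, 3), (9, 0), (9, 1), (9, 2), (9, 3), (11, 0), (11, 1), (11, 2), (11, 3), (12, 0), (12, 1), (12, 2), (12, 3), (14, 0), (14, 1), (14, 2), (14, 3), (15, 0), (15, 1), (15, 2), (15, 3), (16, 0), (16, 1), (16, 2), (16, 3), (17, 0), (17, 1), (17, 2), (17, 3), (19, 0), (19, 1), (19, 2), (19, 3), (20, 0), (20, 1), (20, 2), (20, 3), (22, 0), (22, 1), (22, 2), (22, 3), (23, 0), (23, 1), (23, 2), (23, 3), (24, 0), (24, 1), (24, 2), (24, 3), (25, 0), (25, 1), (25, 2), (25, 3), (27, 0), (27, 1), (27, 2), (27, 3), (28, 0), (28, 1), (28, 2), (28, 3), (30, 0), (30, 1), (30, 2), (30, 3), (31, 0), (31, 1), (31, 2), (31, 3)]
Holes: [(0, 0), (0, 1), (0, 2), (0, 3), (1, 0), (1, 1), (1, 2), (1, 3), (3, 0), (3, 1), (3, 2), (3, 3), (4, 0), (4, 1), (4, 2), (4, 3), (6, 0), (6, 1), (6, 2), (6, 3), (7, 0), (7, 1), (7, 2), (7, 3), (8, 0), (8, 1), (8, 2), (8, 3), (9, 0), (9, 1), (9, 2), (9, 3), (11, 0), (11, 1), (11, 2), (11, 3), (12, 0), (12, 1), (12, 2), (12, 3), (14, 0), (14, 1), (14, 2), (14, 3), (15, 0), (15, 1), (15, 2), (15, 3), (16, 0), (16, 1), (16, 2), (16, 3), (17, 0), (17, 1), (17, 2), (17, 3), (19, 0), (19, 1), (19, 2), (19, 3), (20, 0), (20, 1), (20, 2), (20, 3), (22, 0), (22, 1), (22, 2), (22, 3), (23, 0), (23, 1), (23, 2), (23, 3), (24, 0), (24, 1), (24, 2), (24, 3), (25, 0), (25, 1), (25, 2), (25, 3), (27, 0), (27, 1), (27, 2), (27, 3), (28, 0), (28, 1), (28, 2), (28, 3), (30, 0), (30, 1), (30, 2), (30, 3), (31, 0), (31, 1), (31, 2), (31, 3)]

Answer: yes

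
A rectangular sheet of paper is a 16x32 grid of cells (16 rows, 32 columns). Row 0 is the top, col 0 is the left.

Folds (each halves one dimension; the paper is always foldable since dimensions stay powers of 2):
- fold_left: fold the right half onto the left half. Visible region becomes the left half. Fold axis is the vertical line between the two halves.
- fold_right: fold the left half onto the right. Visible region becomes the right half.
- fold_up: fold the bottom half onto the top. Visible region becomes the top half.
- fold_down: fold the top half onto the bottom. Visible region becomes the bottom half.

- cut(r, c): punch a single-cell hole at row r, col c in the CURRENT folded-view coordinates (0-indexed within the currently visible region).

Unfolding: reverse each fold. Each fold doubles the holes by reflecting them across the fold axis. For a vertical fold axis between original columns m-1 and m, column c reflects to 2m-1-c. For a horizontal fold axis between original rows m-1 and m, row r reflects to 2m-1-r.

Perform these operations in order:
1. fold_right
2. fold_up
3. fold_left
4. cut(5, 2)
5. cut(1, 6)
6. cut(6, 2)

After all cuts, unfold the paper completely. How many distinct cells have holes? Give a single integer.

Op 1 fold_right: fold axis v@16; visible region now rows[0,16) x cols[16,32) = 16x16
Op 2 fold_up: fold axis h@8; visible region now rows[0,8) x cols[16,32) = 8x16
Op 3 fold_left: fold axis v@24; visible region now rows[0,8) x cols[16,24) = 8x8
Op 4 cut(5, 2): punch at orig (5,18); cuts so far [(5, 18)]; region rows[0,8) x cols[16,24) = 8x8
Op 5 cut(1, 6): punch at orig (1,22); cuts so far [(1, 22), (5, 18)]; region rows[0,8) x cols[16,24) = 8x8
Op 6 cut(6, 2): punch at orig (6,18); cuts so far [(1, 22), (5, 18), (6, 18)]; region rows[0,8) x cols[16,24) = 8x8
Unfold 1 (reflect across v@24): 6 holes -> [(1, 22), (1, 25), (5, 18), (5, 29), (6, 18), (6, 29)]
Unfold 2 (reflect across h@8): 12 holes -> [(1, 22), (1, 25), (5, 18), (5, 29), (6, 18), (6, 29), (9, 18), (9, 29), (10, 18), (10, 29), (14, 22), (14, 25)]
Unfold 3 (reflect across v@16): 24 holes -> [(1, 6), (1, 9), (1, 22), (1, 25), (5, 2), (5, 13), (5, 18), (5, 29), (6, 2), (6, 13), (6, 18), (6, 29), (9, 2), (9, 13), (9, 18), (9, 29), (10, 2), (10, 13), (10, 18), (10, 29), (14, 6), (14, 9), (14, 22), (14, 25)]

Answer: 24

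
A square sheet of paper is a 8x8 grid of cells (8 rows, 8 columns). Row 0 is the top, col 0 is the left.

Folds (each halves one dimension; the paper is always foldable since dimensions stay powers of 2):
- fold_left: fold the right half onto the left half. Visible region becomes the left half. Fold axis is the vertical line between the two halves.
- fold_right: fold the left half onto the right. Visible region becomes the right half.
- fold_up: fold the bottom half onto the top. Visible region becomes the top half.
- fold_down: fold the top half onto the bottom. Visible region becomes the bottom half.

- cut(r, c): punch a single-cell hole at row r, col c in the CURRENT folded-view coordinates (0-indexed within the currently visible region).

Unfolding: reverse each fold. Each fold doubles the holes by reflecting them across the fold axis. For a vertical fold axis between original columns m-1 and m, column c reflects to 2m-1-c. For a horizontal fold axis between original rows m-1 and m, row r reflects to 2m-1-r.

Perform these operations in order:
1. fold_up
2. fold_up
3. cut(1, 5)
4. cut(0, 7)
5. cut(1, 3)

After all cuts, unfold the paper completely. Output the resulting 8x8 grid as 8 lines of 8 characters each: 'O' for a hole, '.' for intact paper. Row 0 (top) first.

Op 1 fold_up: fold axis h@4; visible region now rows[0,4) x cols[0,8) = 4x8
Op 2 fold_up: fold axis h@2; visible region now rows[0,2) x cols[0,8) = 2x8
Op 3 cut(1, 5): punch at orig (1,5); cuts so far [(1, 5)]; region rows[0,2) x cols[0,8) = 2x8
Op 4 cut(0, 7): punch at orig (0,7); cuts so far [(0, 7), (1, 5)]; region rows[0,2) x cols[0,8) = 2x8
Op 5 cut(1, 3): punch at orig (1,3); cuts so far [(0, 7), (1, 3), (1, 5)]; region rows[0,2) x cols[0,8) = 2x8
Unfold 1 (reflect across h@2): 6 holes -> [(0, 7), (1, 3), (1, 5), (2, 3), (2, 5), (3, 7)]
Unfold 2 (reflect across h@4): 12 holes -> [(0, 7), (1, 3), (1, 5), (2, 3), (2, 5), (3, 7), (4, 7), (5, 3), (5, 5), (6, 3), (6, 5), (7, 7)]

Answer: .......O
...O.O..
...O.O..
.......O
.......O
...O.O..
...O.O..
.......O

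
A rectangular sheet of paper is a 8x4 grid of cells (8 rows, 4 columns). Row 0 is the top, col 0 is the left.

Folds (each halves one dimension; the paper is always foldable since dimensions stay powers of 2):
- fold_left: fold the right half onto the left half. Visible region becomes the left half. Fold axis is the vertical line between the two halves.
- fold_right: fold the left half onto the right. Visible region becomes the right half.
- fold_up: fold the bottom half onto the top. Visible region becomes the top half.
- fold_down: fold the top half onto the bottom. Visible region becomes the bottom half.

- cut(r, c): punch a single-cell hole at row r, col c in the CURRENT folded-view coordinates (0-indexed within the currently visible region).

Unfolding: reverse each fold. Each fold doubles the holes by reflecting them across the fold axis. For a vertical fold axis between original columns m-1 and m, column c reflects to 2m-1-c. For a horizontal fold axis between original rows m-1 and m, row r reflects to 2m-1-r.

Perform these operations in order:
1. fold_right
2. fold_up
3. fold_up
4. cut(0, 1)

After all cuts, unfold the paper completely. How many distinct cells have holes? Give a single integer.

Op 1 fold_right: fold axis v@2; visible region now rows[0,8) x cols[2,4) = 8x2
Op 2 fold_up: fold axis h@4; visible region now rows[0,4) x cols[2,4) = 4x2
Op 3 fold_up: fold axis h@2; visible region now rows[0,2) x cols[2,4) = 2x2
Op 4 cut(0, 1): punch at orig (0,3); cuts so far [(0, 3)]; region rows[0,2) x cols[2,4) = 2x2
Unfold 1 (reflect across h@2): 2 holes -> [(0, 3), (3, 3)]
Unfold 2 (reflect across h@4): 4 holes -> [(0, 3), (3, 3), (4, 3), (7, 3)]
Unfold 3 (reflect across v@2): 8 holes -> [(0, 0), (0, 3), (3, 0), (3, 3), (4, 0), (4, 3), (7, 0), (7, 3)]

Answer: 8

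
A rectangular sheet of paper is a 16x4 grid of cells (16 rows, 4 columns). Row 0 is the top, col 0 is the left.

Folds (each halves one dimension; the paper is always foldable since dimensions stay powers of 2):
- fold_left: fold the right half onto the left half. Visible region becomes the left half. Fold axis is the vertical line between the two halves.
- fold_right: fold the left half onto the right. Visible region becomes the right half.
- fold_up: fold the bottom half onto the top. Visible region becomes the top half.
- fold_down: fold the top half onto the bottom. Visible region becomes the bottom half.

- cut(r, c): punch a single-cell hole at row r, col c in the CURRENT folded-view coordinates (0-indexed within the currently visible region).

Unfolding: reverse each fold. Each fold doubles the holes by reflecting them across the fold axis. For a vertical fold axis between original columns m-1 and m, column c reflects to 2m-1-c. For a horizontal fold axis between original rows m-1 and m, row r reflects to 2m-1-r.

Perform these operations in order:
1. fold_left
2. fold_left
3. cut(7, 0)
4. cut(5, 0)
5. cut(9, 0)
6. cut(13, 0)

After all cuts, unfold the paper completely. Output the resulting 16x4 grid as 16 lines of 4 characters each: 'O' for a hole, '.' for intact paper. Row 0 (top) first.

Op 1 fold_left: fold axis v@2; visible region now rows[0,16) x cols[0,2) = 16x2
Op 2 fold_left: fold axis v@1; visible region now rows[0,16) x cols[0,1) = 16x1
Op 3 cut(7, 0): punch at orig (7,0); cuts so far [(7, 0)]; region rows[0,16) x cols[0,1) = 16x1
Op 4 cut(5, 0): punch at orig (5,0); cuts so far [(5, 0), (7, 0)]; region rows[0,16) x cols[0,1) = 16x1
Op 5 cut(9, 0): punch at orig (9,0); cuts so far [(5, 0), (7, 0), (9, 0)]; region rows[0,16) x cols[0,1) = 16x1
Op 6 cut(13, 0): punch at orig (13,0); cuts so far [(5, 0), (7, 0), (9, 0), (13, 0)]; region rows[0,16) x cols[0,1) = 16x1
Unfold 1 (reflect across v@1): 8 holes -> [(5, 0), (5, 1), (7, 0), (7, 1), (9, 0), (9, 1), (13, 0), (13, 1)]
Unfold 2 (reflect across v@2): 16 holes -> [(5, 0), (5, 1), (5, 2), (5, 3), (7, 0), (7, 1), (7, 2), (7, 3), (9, 0), (9, 1), (9, 2), (9, 3), (13, 0), (13, 1), (13, 2), (13, 3)]

Answer: ....
....
....
....
....
OOOO
....
OOOO
....
OOOO
....
....
....
OOOO
....
....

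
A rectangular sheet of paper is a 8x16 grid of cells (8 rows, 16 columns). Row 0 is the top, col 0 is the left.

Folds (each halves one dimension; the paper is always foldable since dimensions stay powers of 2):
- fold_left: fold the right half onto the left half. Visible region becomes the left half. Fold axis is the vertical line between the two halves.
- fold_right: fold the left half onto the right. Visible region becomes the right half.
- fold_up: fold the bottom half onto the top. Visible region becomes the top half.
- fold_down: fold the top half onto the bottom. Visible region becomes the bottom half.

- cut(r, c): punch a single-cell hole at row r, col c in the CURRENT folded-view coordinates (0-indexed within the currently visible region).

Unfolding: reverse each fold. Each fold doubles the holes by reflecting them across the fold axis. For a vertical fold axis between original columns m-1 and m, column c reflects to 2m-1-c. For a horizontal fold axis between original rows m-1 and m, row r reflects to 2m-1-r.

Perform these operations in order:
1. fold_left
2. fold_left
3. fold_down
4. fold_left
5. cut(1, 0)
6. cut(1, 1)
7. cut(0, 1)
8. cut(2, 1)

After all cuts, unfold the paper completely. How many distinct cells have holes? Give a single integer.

Op 1 fold_left: fold axis v@8; visible region now rows[0,8) x cols[0,8) = 8x8
Op 2 fold_left: fold axis v@4; visible region now rows[0,8) x cols[0,4) = 8x4
Op 3 fold_down: fold axis h@4; visible region now rows[4,8) x cols[0,4) = 4x4
Op 4 fold_left: fold axis v@2; visible region now rows[4,8) x cols[0,2) = 4x2
Op 5 cut(1, 0): punch at orig (5,0); cuts so far [(5, 0)]; region rows[4,8) x cols[0,2) = 4x2
Op 6 cut(1, 1): punch at orig (5,1); cuts so far [(5, 0), (5, 1)]; region rows[4,8) x cols[0,2) = 4x2
Op 7 cut(0, 1): punch at orig (4,1); cuts so far [(4, 1), (5, 0), (5, 1)]; region rows[4,8) x cols[0,2) = 4x2
Op 8 cut(2, 1): punch at orig (6,1); cuts so far [(4, 1), (5, 0), (5, 1), (6, 1)]; region rows[4,8) x cols[0,2) = 4x2
Unfold 1 (reflect across v@2): 8 holes -> [(4, 1), (4, 2), (5, 0), (5, 1), (5, 2), (5, 3), (6, 1), (6, 2)]
Unfold 2 (reflect across h@4): 16 holes -> [(1, 1), (1, 2), (2, 0), (2, 1), (2, 2), (2, 3), (3, 1), (3, 2), (4, 1), (4, 2), (5, 0), (5, 1), (5, 2), (5, 3), (6, 1), (6, 2)]
Unfold 3 (reflect across v@4): 32 holes -> [(1, 1), (1, 2), (1, 5), (1, 6), (2, 0), (2, 1), (2, 2), (2, 3), (2, 4), (2, 5), (2, 6), (2, 7), (3, 1), (3, 2), (3, 5), (3, 6), (4, 1), (4, 2), (4, 5), (4, 6), (5, 0), (5, 1), (5, 2), (5, 3), (5, 4), (5, 5), (5, 6), (5, 7), (6, 1), (6, 2), (6, 5), (6, 6)]
Unfold 4 (reflect across v@8): 64 holes -> [(1, 1), (1, 2), (1, 5), (1, 6), (1, 9), (1, 10), (1, 13), (1, 14), (2, 0), (2, 1), (2, 2), (2, 3), (2, 4), (2, 5), (2, 6), (2, 7), (2, 8), (2, 9), (2, 10), (2, 11), (2, 12), (2, 13), (2, 14), (2, 15), (3, 1), (3, 2), (3, 5), (3, 6), (3, 9), (3, 10), (3, 13), (3, 14), (4, 1), (4, 2), (4, 5), (4, 6), (4, 9), (4, 10), (4, 13), (4, 14), (5, 0), (5, 1), (5, 2), (5, 3), (5, 4), (5, 5), (5, 6), (5, 7), (5, 8), (5, 9), (5, 10), (5, 11), (5, 12), (5, 13), (5, 14), (5, 15), (6, 1), (6, 2), (6, 5), (6, 6), (6, 9), (6, 10), (6, 13), (6, 14)]

Answer: 64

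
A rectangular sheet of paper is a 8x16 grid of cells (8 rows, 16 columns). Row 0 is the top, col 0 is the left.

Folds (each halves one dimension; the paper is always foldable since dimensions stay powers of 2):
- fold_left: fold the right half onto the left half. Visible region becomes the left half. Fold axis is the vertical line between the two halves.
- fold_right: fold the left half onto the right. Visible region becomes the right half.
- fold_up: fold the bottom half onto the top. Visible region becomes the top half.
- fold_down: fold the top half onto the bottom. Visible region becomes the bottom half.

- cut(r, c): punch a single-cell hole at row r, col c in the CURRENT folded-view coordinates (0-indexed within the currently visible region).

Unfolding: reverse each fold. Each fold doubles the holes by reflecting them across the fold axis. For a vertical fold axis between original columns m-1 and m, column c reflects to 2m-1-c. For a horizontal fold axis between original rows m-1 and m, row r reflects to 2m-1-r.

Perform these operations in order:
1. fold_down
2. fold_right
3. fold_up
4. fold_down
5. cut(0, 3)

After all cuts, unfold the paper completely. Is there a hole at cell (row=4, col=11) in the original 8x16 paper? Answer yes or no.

Op 1 fold_down: fold axis h@4; visible region now rows[4,8) x cols[0,16) = 4x16
Op 2 fold_right: fold axis v@8; visible region now rows[4,8) x cols[8,16) = 4x8
Op 3 fold_up: fold axis h@6; visible region now rows[4,6) x cols[8,16) = 2x8
Op 4 fold_down: fold axis h@5; visible region now rows[5,6) x cols[8,16) = 1x8
Op 5 cut(0, 3): punch at orig (5,11); cuts so far [(5, 11)]; region rows[5,6) x cols[8,16) = 1x8
Unfold 1 (reflect across h@5): 2 holes -> [(4, 11), (5, 11)]
Unfold 2 (reflect across h@6): 4 holes -> [(4, 11), (5, 11), (6, 11), (7, 11)]
Unfold 3 (reflect across v@8): 8 holes -> [(4, 4), (4, 11), (5, 4), (5, 11), (6, 4), (6, 11), (7, 4), (7, 11)]
Unfold 4 (reflect across h@4): 16 holes -> [(0, 4), (0, 11), (1, 4), (1, 11), (2, 4), (2, 11), (3, 4), (3, 11), (4, 4), (4, 11), (5, 4), (5, 11), (6, 4), (6, 11), (7, 4), (7, 11)]
Holes: [(0, 4), (0, 11), (1, 4), (1, 11), (2, 4), (2, 11), (3, 4), (3, 11), (4, 4), (4, 11), (5, 4), (5, 11), (6, 4), (6, 11), (7, 4), (7, 11)]

Answer: yes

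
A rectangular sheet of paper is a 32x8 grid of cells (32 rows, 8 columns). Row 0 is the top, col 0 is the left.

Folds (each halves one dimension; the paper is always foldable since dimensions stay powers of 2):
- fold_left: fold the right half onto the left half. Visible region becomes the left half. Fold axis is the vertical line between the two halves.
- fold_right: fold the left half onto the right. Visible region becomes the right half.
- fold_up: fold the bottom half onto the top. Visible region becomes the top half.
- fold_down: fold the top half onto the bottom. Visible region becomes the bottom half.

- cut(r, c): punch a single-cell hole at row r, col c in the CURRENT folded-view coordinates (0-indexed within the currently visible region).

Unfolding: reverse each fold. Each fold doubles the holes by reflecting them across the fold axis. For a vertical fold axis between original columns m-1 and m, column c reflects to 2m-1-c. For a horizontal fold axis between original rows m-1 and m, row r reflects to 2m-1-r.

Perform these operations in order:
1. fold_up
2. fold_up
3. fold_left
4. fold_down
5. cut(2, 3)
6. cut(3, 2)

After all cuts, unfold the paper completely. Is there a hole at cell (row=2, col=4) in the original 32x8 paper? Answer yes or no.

Answer: no

Derivation:
Op 1 fold_up: fold axis h@16; visible region now rows[0,16) x cols[0,8) = 16x8
Op 2 fold_up: fold axis h@8; visible region now rows[0,8) x cols[0,8) = 8x8
Op 3 fold_left: fold axis v@4; visible region now rows[0,8) x cols[0,4) = 8x4
Op 4 fold_down: fold axis h@4; visible region now rows[4,8) x cols[0,4) = 4x4
Op 5 cut(2, 3): punch at orig (6,3); cuts so far [(6, 3)]; region rows[4,8) x cols[0,4) = 4x4
Op 6 cut(3, 2): punch at orig (7,2); cuts so far [(6, 3), (7, 2)]; region rows[4,8) x cols[0,4) = 4x4
Unfold 1 (reflect across h@4): 4 holes -> [(0, 2), (1, 3), (6, 3), (7, 2)]
Unfold 2 (reflect across v@4): 8 holes -> [(0, 2), (0, 5), (1, 3), (1, 4), (6, 3), (6, 4), (7, 2), (7, 5)]
Unfold 3 (reflect across h@8): 16 holes -> [(0, 2), (0, 5), (1, 3), (1, 4), (6, 3), (6, 4), (7, 2), (7, 5), (8, 2), (8, 5), (9, 3), (9, 4), (14, 3), (14, 4), (15, 2), (15, 5)]
Unfold 4 (reflect across h@16): 32 holes -> [(0, 2), (0, 5), (1, 3), (1, 4), (6, 3), (6, 4), (7, 2), (7, 5), (8, 2), (8, 5), (9, 3), (9, 4), (14, 3), (14, 4), (15, 2), (15, 5), (16, 2), (16, 5), (17, 3), (17, 4), (22, 3), (22, 4), (23, 2), (23, 5), (24, 2), (24, 5), (25, 3), (25, 4), (30, 3), (30, 4), (31, 2), (31, 5)]
Holes: [(0, 2), (0, 5), (1, 3), (1, 4), (6, 3), (6, 4), (7, 2), (7, 5), (8, 2), (8, 5), (9, 3), (9, 4), (14, 3), (14, 4), (15, 2), (15, 5), (16, 2), (16, 5), (17, 3), (17, 4), (22, 3), (22, 4), (23, 2), (23, 5), (24, 2), (24, 5), (25, 3), (25, 4), (30, 3), (30, 4), (31, 2), (31, 5)]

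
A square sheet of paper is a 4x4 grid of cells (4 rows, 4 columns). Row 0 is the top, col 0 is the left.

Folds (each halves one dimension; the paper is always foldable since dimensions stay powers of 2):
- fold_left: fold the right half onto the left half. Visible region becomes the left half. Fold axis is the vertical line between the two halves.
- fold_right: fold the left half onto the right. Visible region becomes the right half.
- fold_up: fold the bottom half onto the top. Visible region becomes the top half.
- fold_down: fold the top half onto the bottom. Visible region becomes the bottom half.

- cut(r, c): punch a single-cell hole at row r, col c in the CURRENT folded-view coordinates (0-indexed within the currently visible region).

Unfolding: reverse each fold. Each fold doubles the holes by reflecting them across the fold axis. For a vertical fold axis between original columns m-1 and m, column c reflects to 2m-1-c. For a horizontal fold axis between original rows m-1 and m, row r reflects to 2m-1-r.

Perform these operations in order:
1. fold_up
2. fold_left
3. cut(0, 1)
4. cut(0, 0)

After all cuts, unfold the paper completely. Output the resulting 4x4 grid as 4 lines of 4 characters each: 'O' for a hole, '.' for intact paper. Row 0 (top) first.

Answer: OOOO
....
....
OOOO

Derivation:
Op 1 fold_up: fold axis h@2; visible region now rows[0,2) x cols[0,4) = 2x4
Op 2 fold_left: fold axis v@2; visible region now rows[0,2) x cols[0,2) = 2x2
Op 3 cut(0, 1): punch at orig (0,1); cuts so far [(0, 1)]; region rows[0,2) x cols[0,2) = 2x2
Op 4 cut(0, 0): punch at orig (0,0); cuts so far [(0, 0), (0, 1)]; region rows[0,2) x cols[0,2) = 2x2
Unfold 1 (reflect across v@2): 4 holes -> [(0, 0), (0, 1), (0, 2), (0, 3)]
Unfold 2 (reflect across h@2): 8 holes -> [(0, 0), (0, 1), (0, 2), (0, 3), (3, 0), (3, 1), (3, 2), (3, 3)]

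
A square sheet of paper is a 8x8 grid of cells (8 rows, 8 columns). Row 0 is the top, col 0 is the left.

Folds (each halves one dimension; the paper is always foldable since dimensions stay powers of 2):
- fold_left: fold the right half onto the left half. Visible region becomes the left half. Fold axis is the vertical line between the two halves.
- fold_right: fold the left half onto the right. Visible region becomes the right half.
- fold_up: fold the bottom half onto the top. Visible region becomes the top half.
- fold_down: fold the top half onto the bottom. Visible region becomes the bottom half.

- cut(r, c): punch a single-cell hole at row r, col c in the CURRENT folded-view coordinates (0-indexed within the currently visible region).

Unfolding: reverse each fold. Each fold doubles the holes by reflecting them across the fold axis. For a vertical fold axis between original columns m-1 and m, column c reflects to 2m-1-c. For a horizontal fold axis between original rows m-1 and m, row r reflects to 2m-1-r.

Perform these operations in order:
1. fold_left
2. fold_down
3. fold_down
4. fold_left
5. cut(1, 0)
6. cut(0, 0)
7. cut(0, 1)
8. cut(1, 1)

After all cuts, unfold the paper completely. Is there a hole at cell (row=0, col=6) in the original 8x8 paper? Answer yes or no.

Op 1 fold_left: fold axis v@4; visible region now rows[0,8) x cols[0,4) = 8x4
Op 2 fold_down: fold axis h@4; visible region now rows[4,8) x cols[0,4) = 4x4
Op 3 fold_down: fold axis h@6; visible region now rows[6,8) x cols[0,4) = 2x4
Op 4 fold_left: fold axis v@2; visible region now rows[6,8) x cols[0,2) = 2x2
Op 5 cut(1, 0): punch at orig (7,0); cuts so far [(7, 0)]; region rows[6,8) x cols[0,2) = 2x2
Op 6 cut(0, 0): punch at orig (6,0); cuts so far [(6, 0), (7, 0)]; region rows[6,8) x cols[0,2) = 2x2
Op 7 cut(0, 1): punch at orig (6,1); cuts so far [(6, 0), (6, 1), (7, 0)]; region rows[6,8) x cols[0,2) = 2x2
Op 8 cut(1, 1): punch at orig (7,1); cuts so far [(6, 0), (6, 1), (7, 0), (7, 1)]; region rows[6,8) x cols[0,2) = 2x2
Unfold 1 (reflect across v@2): 8 holes -> [(6, 0), (6, 1), (6, 2), (6, 3), (7, 0), (7, 1), (7, 2), (7, 3)]
Unfold 2 (reflect across h@6): 16 holes -> [(4, 0), (4, 1), (4, 2), (4, 3), (5, 0), (5, 1), (5, 2), (5, 3), (6, 0), (6, 1), (6, 2), (6, 3), (7, 0), (7, 1), (7, 2), (7, 3)]
Unfold 3 (reflect across h@4): 32 holes -> [(0, 0), (0, 1), (0, 2), (0, 3), (1, 0), (1, 1), (1, 2), (1, 3), (2, 0), (2, 1), (2, 2), (2, 3), (3, 0), (3, 1), (3, 2), (3, 3), (4, 0), (4, 1), (4, 2), (4, 3), (5, 0), (5, 1), (5, 2), (5, 3), (6, 0), (6, 1), (6, 2), (6, 3), (7, 0), (7, 1), (7, 2), (7, 3)]
Unfold 4 (reflect across v@4): 64 holes -> [(0, 0), (0, 1), (0, 2), (0, 3), (0, 4), (0, 5), (0, 6), (0, 7), (1, 0), (1, 1), (1, 2), (1, 3), (1, 4), (1, 5), (1, 6), (1, 7), (2, 0), (2, 1), (2, 2), (2, 3), (2, 4), (2, 5), (2, 6), (2, 7), (3, 0), (3, 1), (3, 2), (3, 3), (3, 4), (3, 5), (3, 6), (3, 7), (4, 0), (4, 1), (4, 2), (4, 3), (4, 4), (4, 5), (4, 6), (4, 7), (5, 0), (5, 1), (5, 2), (5, 3), (5, 4), (5, 5), (5, 6), (5, 7), (6, 0), (6, 1), (6, 2), (6, 3), (6, 4), (6, 5), (6, 6), (6, 7), (7, 0), (7, 1), (7, 2), (7, 3), (7, 4), (7, 5), (7, 6), (7, 7)]
Holes: [(0, 0), (0, 1), (0, 2), (0, 3), (0, 4), (0, 5), (0, 6), (0, 7), (1, 0), (1, 1), (1, 2), (1, 3), (1, 4), (1, 5), (1, 6), (1, 7), (2, 0), (2, 1), (2, 2), (2, 3), (2, 4), (2, 5), (2, 6), (2, 7), (3, 0), (3, 1), (3, 2), (3, 3), (3, 4), (3, 5), (3, 6), (3, 7), (4, 0), (4, 1), (4, 2), (4, 3), (4, 4), (4, 5), (4, 6), (4, 7), (5, 0), (5, 1), (5, 2), (5, 3), (5, 4), (5, 5), (5, 6), (5, 7), (6, 0), (6, 1), (6, 2), (6, 3), (6, 4), (6, 5), (6, 6), (6, 7), (7, 0), (7, 1), (7, 2), (7, 3), (7, 4), (7, 5), (7, 6), (7, 7)]

Answer: yes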